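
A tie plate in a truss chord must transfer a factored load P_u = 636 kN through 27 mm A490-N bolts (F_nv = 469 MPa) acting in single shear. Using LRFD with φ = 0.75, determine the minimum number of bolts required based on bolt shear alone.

4 bolts

A_b = π·27²/4 = 572.6 mm².
Per-bolt design strength φR_n = 0.75 × 469 × 572.6 × 1 / 1000 = 201.4 kN.
n ≥ 636 / 201.4 = 3.158 → use 4 bolts.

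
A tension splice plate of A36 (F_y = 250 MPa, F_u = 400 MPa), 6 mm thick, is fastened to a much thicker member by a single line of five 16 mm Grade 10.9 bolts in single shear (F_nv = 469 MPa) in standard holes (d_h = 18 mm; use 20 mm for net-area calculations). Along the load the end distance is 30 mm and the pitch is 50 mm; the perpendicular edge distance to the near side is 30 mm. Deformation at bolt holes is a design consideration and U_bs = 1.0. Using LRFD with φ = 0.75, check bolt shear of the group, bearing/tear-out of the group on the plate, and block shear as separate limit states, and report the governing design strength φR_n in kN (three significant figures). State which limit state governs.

187 kN (block shear governs)

Bolt shear: A_b = π·16²/4 = 201.1 mm²; R_n = 469 × 201.1 × 5 × 1 / 1000 = 471.5 kN → 0.75 × 471.5 = 354 kN.
Bearing: edge l_c = 21, r_n = 60.48 kN; interior l_c = 32, r_n = 92.16 kN; R_n = 60.48 + 4·92.16 = 429.1 kN → 322 kN.
Block shear: A_gv = 1380, A_nv = 840, A_nt = 120 mm²; R_n = min(0.6F_uA_nv, 0.6F_yA_gv) + U_bs·F_u·A_nt = 249.6 kN → 187 kN.
Block shear governs: 187 kN.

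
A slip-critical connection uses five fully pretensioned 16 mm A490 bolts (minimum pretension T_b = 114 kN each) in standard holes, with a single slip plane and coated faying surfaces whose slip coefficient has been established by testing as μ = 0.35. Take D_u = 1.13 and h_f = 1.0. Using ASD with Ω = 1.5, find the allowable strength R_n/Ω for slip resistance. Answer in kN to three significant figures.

150 kN

R_n = μ · D_u · h_f · T_b · n_s · n_b = 0.35 × 1.13 × 1.0 × 114 × 1 × 5 = 225.4 kN.
Allowable strength R_n/Ω = 225.4 / 1.5 = 150 kN.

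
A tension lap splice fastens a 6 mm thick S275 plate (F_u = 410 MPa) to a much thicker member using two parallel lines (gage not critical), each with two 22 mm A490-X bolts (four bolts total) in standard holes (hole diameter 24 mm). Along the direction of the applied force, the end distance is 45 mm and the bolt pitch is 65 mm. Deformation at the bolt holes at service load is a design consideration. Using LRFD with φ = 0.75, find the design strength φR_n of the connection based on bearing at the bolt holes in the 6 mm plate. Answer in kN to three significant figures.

Per bolt r_n = 1.2 l_c t F_u ≤ 2.4 d t F_u; upper limit = 2.4 × 22 × 6 × 410 / 1000 = 129.9 kN.
Edge bolt: l_c = 45 − 24/2 = 33 mm → 1.2 × 33 × 6 × 410 / 1000 = 97.42 → r_n = 97.42 kN.
Interior bolts: l_c = 65 − 24 = 41 mm → 1.2 × 41 × 6 × 410 / 1000 = 121 → r_n = 121 kN.
R_n = 2 × 97.42 + 2 × 121 = 436.9 kN.
Design strength φR_n = 0.75 × 436.9 = 328 kN.

328 kN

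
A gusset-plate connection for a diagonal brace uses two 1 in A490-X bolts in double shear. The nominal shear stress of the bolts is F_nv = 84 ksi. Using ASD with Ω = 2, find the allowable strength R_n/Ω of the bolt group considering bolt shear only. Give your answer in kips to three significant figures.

132 kips

A_b = π × 1² / 4 = 0.7854 in².
R_n = F_nv · A_b · n · n_s = 84 × 0.7854 × 2 × 2 = 263.9 kips.
Allowable strength R_n/Ω = 263.9 / 2 = 132 kips.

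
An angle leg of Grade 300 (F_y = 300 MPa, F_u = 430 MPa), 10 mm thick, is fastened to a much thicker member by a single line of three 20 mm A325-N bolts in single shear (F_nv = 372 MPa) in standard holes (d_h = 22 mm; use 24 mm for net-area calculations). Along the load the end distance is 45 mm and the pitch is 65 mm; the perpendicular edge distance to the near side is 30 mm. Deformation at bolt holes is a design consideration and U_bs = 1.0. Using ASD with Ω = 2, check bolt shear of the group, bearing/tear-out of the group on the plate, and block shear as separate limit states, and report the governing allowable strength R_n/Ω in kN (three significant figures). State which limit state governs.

175 kN (bolt shear governs)

Bolt shear: A_b = π·20²/4 = 314.2 mm²; R_n = 372 × 314.2 × 3 × 1 / 1000 = 350.6 kN → 350.6 / 2 = 175 kN.
Bearing: edge l_c = 34, r_n = 175.4 kN; interior l_c = 43, r_n = 206.4 kN; R_n = 175.4 + 2·206.4 = 588.2 kN → 294 kN.
Block shear: A_gv = 1750, A_nv = 1150, A_nt = 180 mm²; R_n = min(0.6F_uA_nv, 0.6F_yA_gv) + U_bs·F_u·A_nt = 374.1 kN → 187 kN.
Bolt shear governs: 175 kN.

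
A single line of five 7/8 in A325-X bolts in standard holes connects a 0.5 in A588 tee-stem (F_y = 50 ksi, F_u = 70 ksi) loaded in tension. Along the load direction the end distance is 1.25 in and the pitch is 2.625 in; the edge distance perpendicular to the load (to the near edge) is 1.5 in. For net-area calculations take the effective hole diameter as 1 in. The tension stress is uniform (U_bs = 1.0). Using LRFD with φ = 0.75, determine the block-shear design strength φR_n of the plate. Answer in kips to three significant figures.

140 kips

Shear plane L_v = 1.25 + 4·2.625 = 11.75 in; A_gv = 11.75 × 0.5 = 5.875 in².
A_nv = (11.75 − 4.5·1) × 0.5 = 3.625 in².
A_nt = (1.5 − 0.5·1) × 0.5 = 0.5 in².
0.6 F_u A_nv = 152.2 kips; 0.6 F_y A_gv = 176.2 kips → shear rupture governs the shear term.
R_n = 152.2 + 1.0 × 70 × 0.5 = 187.2 kips.
Design strength φR_n = 0.75 × 187.2 = 140 kips.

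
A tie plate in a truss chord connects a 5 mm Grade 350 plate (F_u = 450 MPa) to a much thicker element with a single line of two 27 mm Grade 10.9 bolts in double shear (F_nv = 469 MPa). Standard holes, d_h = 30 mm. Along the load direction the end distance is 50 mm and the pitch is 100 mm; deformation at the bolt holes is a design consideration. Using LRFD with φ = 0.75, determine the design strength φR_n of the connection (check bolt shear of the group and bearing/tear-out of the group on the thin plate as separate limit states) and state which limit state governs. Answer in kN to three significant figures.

Bolt shear: A_b = π·27²/4 = 572.6 mm²; R_n = 469 × 572.6 × 2 × 2 / 1000 = 1074 kN → 0.75 × 1074 = 806 kN.
Bearing (1.2 l_c t F_u ≤ 2.4 d t F_u): upper limit = 2.4·27·5·450 / 1000 = 145.8 kN.
  Edge l_c = 50 − 30/2 = 35 → r_n = 94.5 kN; interior l_c = 100 − 30 = 70 → r_n = 145.8 kN.
  R_n,bearing = 1·94.5 + 1·145.8 = 240.3 kN → 0.75 × 240.3 = 180 kN.
Bearing governs: 180 kN.

180 kN (bearing governs)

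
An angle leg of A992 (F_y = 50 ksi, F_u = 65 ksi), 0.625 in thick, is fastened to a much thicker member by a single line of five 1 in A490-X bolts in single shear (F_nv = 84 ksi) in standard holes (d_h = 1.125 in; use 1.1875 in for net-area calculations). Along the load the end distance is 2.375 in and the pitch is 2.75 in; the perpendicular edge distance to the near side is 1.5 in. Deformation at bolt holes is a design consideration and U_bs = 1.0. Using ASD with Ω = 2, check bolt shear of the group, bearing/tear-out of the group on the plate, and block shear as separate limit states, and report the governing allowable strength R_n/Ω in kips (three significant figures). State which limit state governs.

116 kips (block shear governs)

Bolt shear: A_b = π·1²/4 = 0.7854 in²; R_n = 84 × 0.7854 × 5 × 1 = 329.9 kips → 329.9 / 2 = 165 kips.
Bearing: edge l_c = 1.812, r_n = 88.36 kips; interior l_c = 1.625, r_n = 79.22 kips; R_n = 88.36 + 4·79.22 = 405.2 kips → 203 kips.
Block shear: A_gv = 8.359, A_nv = 5.02, A_nt = 0.5664 in²; R_n = min(0.6F_uA_nv, 0.6F_yA_gv) + U_bs·F_u·A_nt = 232.6 kips → 116 kips.
Block shear governs: 116 kips.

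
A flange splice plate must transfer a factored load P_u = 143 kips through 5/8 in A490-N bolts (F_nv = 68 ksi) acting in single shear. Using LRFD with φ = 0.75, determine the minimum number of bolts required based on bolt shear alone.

10 bolts

A_b = π·0.625²/4 = 0.3068 in².
Per-bolt design strength φR_n = 0.75 × 68 × 0.3068 × 1 = 15.65 kips.
n ≥ 143 / 15.65 = 9.139 → use 10 bolts.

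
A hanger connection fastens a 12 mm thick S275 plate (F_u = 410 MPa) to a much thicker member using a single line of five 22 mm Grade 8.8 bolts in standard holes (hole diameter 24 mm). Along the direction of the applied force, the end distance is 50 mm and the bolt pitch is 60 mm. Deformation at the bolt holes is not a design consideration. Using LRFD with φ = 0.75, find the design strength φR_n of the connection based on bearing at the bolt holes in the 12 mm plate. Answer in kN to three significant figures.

1010 kN

Per bolt r_n = 1.5 l_c t F_u ≤ 3.0 d t F_u; upper limit = 3.0 × 22 × 12 × 410 / 1000 = 324.7 kN.
Edge bolt: l_c = 50 − 24/2 = 38 mm → 1.5 × 38 × 12 × 410 / 1000 = 280.4 → r_n = 280.4 kN.
Interior bolts: l_c = 60 − 24 = 36 mm → 1.5 × 36 × 12 × 410 / 1000 = 265.7 → r_n = 265.7 kN.
R_n = 1 × 280.4 + 4 × 265.7 = 1343 kN.
Design strength φR_n = 0.75 × 1343 = 1010 kN.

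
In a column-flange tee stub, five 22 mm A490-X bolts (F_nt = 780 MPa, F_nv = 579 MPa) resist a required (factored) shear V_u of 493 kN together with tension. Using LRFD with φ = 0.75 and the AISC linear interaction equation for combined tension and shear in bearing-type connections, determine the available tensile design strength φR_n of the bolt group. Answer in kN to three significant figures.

781 kN

A_b = π·22²/4 = 380.1 mm²; f_rv = 493 × 1000 / (5 × 380.1) = 259.4 MPa.
F'_nt = 1.3 F_nt − (F_nt / φF_nv) f_rv = 1.3·780 − (780/(0.75·579))·259.4 = 548.1 MPa, capped at F_nt → F'_nt = 548.1 MPa.
R_n = F'_nt · A_b · n = 548.1 × 380.1 × 5 / 1000 = 1042 kN.
Design strength φR_n = 0.75 × 1042 = 781 kN.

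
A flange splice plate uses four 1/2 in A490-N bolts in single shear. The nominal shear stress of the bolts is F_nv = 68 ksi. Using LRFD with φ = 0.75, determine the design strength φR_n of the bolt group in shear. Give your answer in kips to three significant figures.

40.1 kips

A_b = π × 0.5² / 4 = 0.1963 in².
R_n = F_nv · A_b · n · n_s = 68 × 0.1963 × 4 × 1 = 53.41 kips.
Design strength φR_n = 0.75 × 53.41 = 40.1 kips.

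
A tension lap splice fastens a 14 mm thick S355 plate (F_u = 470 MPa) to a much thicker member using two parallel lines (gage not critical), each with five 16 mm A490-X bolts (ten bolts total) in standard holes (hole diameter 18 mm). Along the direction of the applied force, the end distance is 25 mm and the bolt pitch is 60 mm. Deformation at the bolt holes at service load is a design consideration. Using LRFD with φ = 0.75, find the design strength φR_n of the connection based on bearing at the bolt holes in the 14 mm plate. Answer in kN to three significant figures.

1710 kN

Per bolt r_n = 1.2 l_c t F_u ≤ 2.4 d t F_u; upper limit = 2.4 × 16 × 14 × 470 / 1000 = 252.7 kN.
Edge bolt: l_c = 25 − 18/2 = 16 mm → 1.2 × 16 × 14 × 470 / 1000 = 126.3 → r_n = 126.3 kN.
Interior bolts: l_c = 60 − 18 = 42 mm → 1.2 × 42 × 14 × 470 / 1000 = 331.6 → r_n = 252.7 kN.
R_n = 2 × 126.3 + 8 × 252.7 = 2274 kN.
Design strength φR_n = 0.75 × 2274 = 1710 kN.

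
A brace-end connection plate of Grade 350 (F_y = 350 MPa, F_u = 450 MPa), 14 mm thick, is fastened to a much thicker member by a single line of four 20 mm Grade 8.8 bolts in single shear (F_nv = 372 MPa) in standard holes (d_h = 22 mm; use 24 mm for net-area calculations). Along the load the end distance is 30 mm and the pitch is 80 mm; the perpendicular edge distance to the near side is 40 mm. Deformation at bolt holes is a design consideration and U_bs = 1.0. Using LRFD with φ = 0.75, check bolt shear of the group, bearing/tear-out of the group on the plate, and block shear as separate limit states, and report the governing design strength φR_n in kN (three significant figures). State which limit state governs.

351 kN (bolt shear governs)

Bolt shear: A_b = π·20²/4 = 314.2 mm²; R_n = 372 × 314.2 × 4 × 1 / 1000 = 467.5 kN → 0.75 × 467.5 = 351 kN.
Bearing: edge l_c = 19, r_n = 143.6 kN; interior l_c = 58, r_n = 302.4 kN; R_n = 143.6 + 3·302.4 = 1051 kN → 788 kN.
Block shear: A_gv = 3780, A_nv = 2604, A_nt = 392 mm²; R_n = min(0.6F_uA_nv, 0.6F_yA_gv) + U_bs·F_u·A_nt = 879.5 kN → 660 kN.
Bolt shear governs: 351 kN.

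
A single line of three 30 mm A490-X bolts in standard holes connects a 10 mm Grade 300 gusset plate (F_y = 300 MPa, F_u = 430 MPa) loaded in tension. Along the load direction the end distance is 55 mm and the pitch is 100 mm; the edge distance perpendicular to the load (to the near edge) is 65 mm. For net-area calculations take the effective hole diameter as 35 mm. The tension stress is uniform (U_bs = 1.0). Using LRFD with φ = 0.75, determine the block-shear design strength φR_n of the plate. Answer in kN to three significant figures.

477 kN

Shear plane L_v = 55 + 2·100 = 255 mm; A_gv = 255 × 10 = 2550 mm².
A_nv = (255 − 2.5·35) × 10 = 1675 mm².
A_nt = (65 − 0.5·35) × 10 = 475 mm².
0.6 F_u A_nv = 432.2 kN; 0.6 F_y A_gv = 459 kN → shear rupture governs the shear term.
R_n = 432.2 + 1.0 × 430 × 475 / 1000 = 636.4 kN.
Design strength φR_n = 0.75 × 636.4 = 477 kN.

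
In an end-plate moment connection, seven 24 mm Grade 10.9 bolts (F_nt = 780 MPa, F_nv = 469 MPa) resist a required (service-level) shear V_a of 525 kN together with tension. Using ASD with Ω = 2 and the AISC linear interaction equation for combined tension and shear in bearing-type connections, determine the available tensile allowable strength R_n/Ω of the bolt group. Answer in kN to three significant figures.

732 kN

A_b = π·24²/4 = 452.4 mm²; f_rv = 525 × 1000 / (7 × 452.4) = 165.8 MPa.
F'_nt = 1.3 F_nt − (Ω F_nt / F_nv) f_rv = 1.3·780 − (2·780/469)·165.8 = 462.6 MPa, capped at F_nt → F'_nt = 462.6 MPa.
R_n = F'_nt · A_b · n = 462.6 × 452.4 × 7 / 1000 = 1465 kN.
Allowable strength R_n/Ω = 1465 / 2 = 732 kN.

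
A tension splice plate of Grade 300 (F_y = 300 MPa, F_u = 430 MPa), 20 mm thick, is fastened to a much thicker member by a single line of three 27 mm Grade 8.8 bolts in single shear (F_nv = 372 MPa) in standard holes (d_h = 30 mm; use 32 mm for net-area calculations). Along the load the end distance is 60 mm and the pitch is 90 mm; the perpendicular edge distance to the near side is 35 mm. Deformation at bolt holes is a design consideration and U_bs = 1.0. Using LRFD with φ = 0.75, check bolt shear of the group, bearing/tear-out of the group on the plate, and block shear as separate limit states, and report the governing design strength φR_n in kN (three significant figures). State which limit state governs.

479 kN (bolt shear governs)

Bolt shear: A_b = π·27²/4 = 572.6 mm²; R_n = 372 × 572.6 × 3 × 1 / 1000 = 639 kN → 0.75 × 639 = 479 kN.
Bearing: edge l_c = 45, r_n = 464.4 kN; interior l_c = 60, r_n = 557.3 kN; R_n = 464.4 + 2·557.3 = 1579 kN → 1180 kN.
Block shear: A_gv = 4800, A_nv = 3200, A_nt = 380 mm²; R_n = min(0.6F_uA_nv, 0.6F_yA_gv) + U_bs·F_u·A_nt = 989 kN → 742 kN.
Bolt shear governs: 479 kN.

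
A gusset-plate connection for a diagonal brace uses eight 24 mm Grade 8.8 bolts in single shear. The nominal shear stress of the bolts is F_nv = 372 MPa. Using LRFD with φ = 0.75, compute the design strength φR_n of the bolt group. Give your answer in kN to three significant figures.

A_b = π × 24² / 4 = 452.4 mm².
R_n = F_nv · A_b · n · n_s = 372 × 452.4 × 8 × 1 / 1000 = 1346 kN.
Design strength φR_n = 0.75 × 1346 = 1010 kN.

1010 kN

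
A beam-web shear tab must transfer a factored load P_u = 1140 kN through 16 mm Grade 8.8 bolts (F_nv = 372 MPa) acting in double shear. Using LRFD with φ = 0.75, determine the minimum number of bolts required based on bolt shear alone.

11 bolts

A_b = π·16²/4 = 201.1 mm².
Per-bolt design strength φR_n = 0.75 × 372 × 201.1 × 2 / 1000 = 112.2 kN.
n ≥ 1140 / 112.2 = 10.16 → use 11 bolts.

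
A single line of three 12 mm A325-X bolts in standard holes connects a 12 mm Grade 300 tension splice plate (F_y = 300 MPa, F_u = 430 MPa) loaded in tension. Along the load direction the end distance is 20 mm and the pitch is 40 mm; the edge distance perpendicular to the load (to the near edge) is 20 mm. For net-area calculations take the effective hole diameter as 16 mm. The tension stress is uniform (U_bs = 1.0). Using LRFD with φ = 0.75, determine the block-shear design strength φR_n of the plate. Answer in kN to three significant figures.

186 kN

Shear plane L_v = 20 + 2·40 = 100 mm; A_gv = 100 × 12 = 1200 mm².
A_nv = (100 − 2.5·16) × 12 = 720 mm².
A_nt = (20 − 0.5·16) × 12 = 144 mm².
0.6 F_u A_nv = 185.8 kN; 0.6 F_y A_gv = 216 kN → shear rupture governs the shear term.
R_n = 185.8 + 1.0 × 430 × 144 / 1000 = 247.7 kN.
Design strength φR_n = 0.75 × 247.7 = 186 kN.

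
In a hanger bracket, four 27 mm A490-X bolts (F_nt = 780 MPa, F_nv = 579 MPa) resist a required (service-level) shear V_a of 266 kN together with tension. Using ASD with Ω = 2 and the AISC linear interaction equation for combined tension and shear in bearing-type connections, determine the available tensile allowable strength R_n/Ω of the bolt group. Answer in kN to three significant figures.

803 kN

A_b = π·27²/4 = 572.6 mm²; f_rv = 266 × 1000 / (4 × 572.6) = 116.1 MPa.
F'_nt = 1.3 F_nt − (Ω F_nt / F_nv) f_rv = 1.3·780 − (2·780/579)·116.1 = 701.1 MPa, capped at F_nt → F'_nt = 701.1 MPa.
R_n = F'_nt · A_b · n = 701.1 × 572.6 × 4 / 1000 = 1606 kN.
Allowable strength R_n/Ω = 1606 / 2 = 803 kN.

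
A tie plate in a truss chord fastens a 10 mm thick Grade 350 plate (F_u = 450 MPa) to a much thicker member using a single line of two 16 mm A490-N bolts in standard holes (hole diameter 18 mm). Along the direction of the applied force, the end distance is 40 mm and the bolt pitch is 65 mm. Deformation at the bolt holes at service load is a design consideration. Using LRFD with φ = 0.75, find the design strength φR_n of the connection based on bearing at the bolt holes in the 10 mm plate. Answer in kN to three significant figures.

Per bolt r_n = 1.2 l_c t F_u ≤ 2.4 d t F_u; upper limit = 2.4 × 16 × 10 × 450 / 1000 = 172.8 kN.
Edge bolt: l_c = 40 − 18/2 = 31 mm → 1.2 × 31 × 10 × 450 / 1000 = 167.4 → r_n = 167.4 kN.
Interior bolts: l_c = 65 − 18 = 47 mm → 1.2 × 47 × 10 × 450 / 1000 = 253.8 → r_n = 172.8 kN.
R_n = 1 × 167.4 + 1 × 172.8 = 340.2 kN.
Design strength φR_n = 0.75 × 340.2 = 255 kN.

255 kN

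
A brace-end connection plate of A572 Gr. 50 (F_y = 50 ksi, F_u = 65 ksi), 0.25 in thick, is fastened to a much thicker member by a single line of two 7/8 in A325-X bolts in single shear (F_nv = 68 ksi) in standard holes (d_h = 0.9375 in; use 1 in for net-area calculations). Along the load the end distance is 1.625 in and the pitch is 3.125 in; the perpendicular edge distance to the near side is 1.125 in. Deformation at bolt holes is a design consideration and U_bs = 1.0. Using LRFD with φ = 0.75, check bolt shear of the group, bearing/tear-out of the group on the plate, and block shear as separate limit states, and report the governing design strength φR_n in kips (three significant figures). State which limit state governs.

31.4 kips (block shear governs)

Bolt shear: A_b = π·0.875²/4 = 0.6013 in²; R_n = 68 × 0.6013 × 2 × 1 = 81.78 kips → 0.75 × 81.78 = 61.3 kips.
Bearing: edge l_c = 1.156, r_n = 22.55 kips; interior l_c = 2.188, r_n = 34.12 kips; R_n = 22.55 + 1·34.12 = 56.67 kips → 42.5 kips.
Block shear: A_gv = 1.188, A_nv = 0.8125, A_nt = 0.1562 in²; R_n = min(0.6F_uA_nv, 0.6F_yA_gv) + U_bs·F_u·A_nt = 41.84 kips → 31.4 kips.
Block shear governs: 31.4 kips.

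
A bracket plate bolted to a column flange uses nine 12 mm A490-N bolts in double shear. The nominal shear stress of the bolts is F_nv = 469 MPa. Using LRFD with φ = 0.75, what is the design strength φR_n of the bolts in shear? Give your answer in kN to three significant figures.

716 kN

A_b = π × 12² / 4 = 113.1 mm².
R_n = F_nv · A_b · n · n_s = 469 × 113.1 × 9 × 2 / 1000 = 954.8 kN.
Design strength φR_n = 0.75 × 954.8 = 716 kN.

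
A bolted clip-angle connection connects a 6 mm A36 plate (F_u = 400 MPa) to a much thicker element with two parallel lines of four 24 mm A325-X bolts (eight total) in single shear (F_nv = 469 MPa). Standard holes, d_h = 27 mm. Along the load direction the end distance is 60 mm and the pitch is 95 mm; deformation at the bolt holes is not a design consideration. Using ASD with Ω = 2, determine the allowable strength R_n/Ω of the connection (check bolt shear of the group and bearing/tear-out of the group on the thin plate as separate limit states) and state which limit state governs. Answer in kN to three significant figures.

686 kN (bearing governs)

Bolt shear: A_b = π·24²/4 = 452.4 mm²; R_n = 469 × 452.4 × 8 × 1 / 1000 = 1697 kN → 1697 / 2 = 849 kN.
Bearing (1.5 l_c t F_u ≤ 3.0 d t F_u): upper limit = 3.0·24·6·400 / 1000 = 172.8 kN.
  Edge l_c = 60 − 27/2 = 46.5 → r_n = 167.4 kN; interior l_c = 95 − 27 = 68 → r_n = 172.8 kN.
  R_n,bearing = 2·167.4 + 6·172.8 = 1372 kN → 1372 / 2 = 686 kN.
Bearing governs: 686 kN.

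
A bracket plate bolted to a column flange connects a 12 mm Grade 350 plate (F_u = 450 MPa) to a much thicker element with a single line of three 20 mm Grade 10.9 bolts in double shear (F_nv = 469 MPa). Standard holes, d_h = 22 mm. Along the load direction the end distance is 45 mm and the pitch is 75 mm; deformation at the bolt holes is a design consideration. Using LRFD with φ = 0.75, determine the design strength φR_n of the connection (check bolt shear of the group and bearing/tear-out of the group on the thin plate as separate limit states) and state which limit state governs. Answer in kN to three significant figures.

Bolt shear: A_b = π·20²/4 = 314.2 mm²; R_n = 469 × 314.2 × 3 × 2 / 1000 = 884 kN → 0.75 × 884 = 663 kN.
Bearing (1.2 l_c t F_u ≤ 2.4 d t F_u): upper limit = 2.4·20·12·450 / 1000 = 259.2 kN.
  Edge l_c = 45 − 22/2 = 34 → r_n = 220.3 kN; interior l_c = 75 − 22 = 53 → r_n = 259.2 kN.
  R_n,bearing = 1·220.3 + 2·259.2 = 738.7 kN → 0.75 × 738.7 = 554 kN.
Bearing governs: 554 kN.

554 kN (bearing governs)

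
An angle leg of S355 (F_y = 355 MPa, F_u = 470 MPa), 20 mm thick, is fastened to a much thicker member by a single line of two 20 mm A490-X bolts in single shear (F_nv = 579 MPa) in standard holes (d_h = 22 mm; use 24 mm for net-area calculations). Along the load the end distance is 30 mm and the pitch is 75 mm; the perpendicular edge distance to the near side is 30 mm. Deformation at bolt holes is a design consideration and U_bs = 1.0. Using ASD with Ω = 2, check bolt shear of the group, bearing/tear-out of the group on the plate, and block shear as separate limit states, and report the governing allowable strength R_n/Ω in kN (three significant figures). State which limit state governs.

Bolt shear: A_b = π·20²/4 = 314.2 mm²; R_n = 579 × 314.2 × 2 × 1 / 1000 = 363.8 kN → 363.8 / 2 = 182 kN.
Bearing: edge l_c = 19, r_n = 214.3 kN; interior l_c = 53, r_n = 451.2 kN; R_n = 214.3 + 1·451.2 = 665.5 kN → 333 kN.
Block shear: A_gv = 2100, A_nv = 1380, A_nt = 360 mm²; R_n = min(0.6F_uA_nv, 0.6F_yA_gv) + U_bs·F_u·A_nt = 558.4 kN → 279 kN.
Bolt shear governs: 182 kN.

182 kN (bolt shear governs)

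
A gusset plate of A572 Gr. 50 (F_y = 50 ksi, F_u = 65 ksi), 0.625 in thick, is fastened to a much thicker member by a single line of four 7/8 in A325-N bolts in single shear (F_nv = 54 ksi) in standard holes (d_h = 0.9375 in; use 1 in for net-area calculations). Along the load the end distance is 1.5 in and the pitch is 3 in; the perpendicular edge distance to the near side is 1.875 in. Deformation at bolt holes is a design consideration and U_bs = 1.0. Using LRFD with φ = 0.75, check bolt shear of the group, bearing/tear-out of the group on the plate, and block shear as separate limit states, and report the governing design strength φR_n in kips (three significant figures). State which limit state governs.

97.4 kips (bolt shear governs)

Bolt shear: A_b = π·0.875²/4 = 0.6013 in²; R_n = 54 × 0.6013 × 4 × 1 = 129.9 kips → 0.75 × 129.9 = 97.4 kips.
Bearing: edge l_c = 1.031, r_n = 50.27 kips; interior l_c = 2.062, r_n = 85.31 kips; R_n = 50.27 + 3·85.31 = 306.2 kips → 230 kips.
Block shear: A_gv = 6.562, A_nv = 4.375, A_nt = 0.8594 in²; R_n = min(0.6F_uA_nv, 0.6F_yA_gv) + U_bs·F_u·A_nt = 226.5 kips → 170 kips.
Bolt shear governs: 97.4 kips.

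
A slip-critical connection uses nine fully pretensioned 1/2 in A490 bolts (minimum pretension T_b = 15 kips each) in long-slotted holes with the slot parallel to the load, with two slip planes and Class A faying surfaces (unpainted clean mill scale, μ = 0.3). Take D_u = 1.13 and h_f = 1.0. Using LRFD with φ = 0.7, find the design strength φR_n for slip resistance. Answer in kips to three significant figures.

64.1 kips

R_n = μ · D_u · h_f · T_b · n_s · n_b = 0.3 × 1.13 × 1.0 × 15 × 2 × 9 = 91.53 kips.
Design strength φR_n = 0.7 × 91.53 = 64.1 kips.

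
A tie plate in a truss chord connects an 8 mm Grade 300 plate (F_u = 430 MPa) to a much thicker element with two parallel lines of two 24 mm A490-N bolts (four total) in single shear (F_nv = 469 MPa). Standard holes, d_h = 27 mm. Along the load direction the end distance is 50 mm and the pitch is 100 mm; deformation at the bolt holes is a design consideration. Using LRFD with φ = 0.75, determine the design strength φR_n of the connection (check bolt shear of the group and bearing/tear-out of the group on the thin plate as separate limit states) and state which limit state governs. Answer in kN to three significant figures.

523 kN (bearing governs)

Bolt shear: A_b = π·24²/4 = 452.4 mm²; R_n = 469 × 452.4 × 4 × 1 / 1000 = 848.7 kN → 0.75 × 848.7 = 637 kN.
Bearing (1.2 l_c t F_u ≤ 2.4 d t F_u): upper limit = 2.4·24·8·430 / 1000 = 198.1 kN.
  Edge l_c = 50 − 27/2 = 36.5 → r_n = 150.7 kN; interior l_c = 100 − 27 = 73 → r_n = 198.1 kN.
  R_n,bearing = 2·150.7 + 2·198.1 = 697.6 kN → 0.75 × 697.6 = 523 kN.
Bearing governs: 523 kN.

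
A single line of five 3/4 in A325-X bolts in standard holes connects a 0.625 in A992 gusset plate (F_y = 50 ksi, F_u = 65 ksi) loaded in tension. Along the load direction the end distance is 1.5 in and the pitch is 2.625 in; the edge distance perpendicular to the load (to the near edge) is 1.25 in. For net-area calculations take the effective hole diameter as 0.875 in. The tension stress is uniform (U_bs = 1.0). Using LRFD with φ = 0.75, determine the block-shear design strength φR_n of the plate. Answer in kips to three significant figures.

172 kips

Shear plane L_v = 1.5 + 4·2.625 = 12 in; A_gv = 12 × 0.625 = 7.5 in².
A_nv = (12 − 4.5·0.875) × 0.625 = 5.039 in².
A_nt = (1.25 − 0.5·0.875) × 0.625 = 0.5078 in².
0.6 F_u A_nv = 196.5 kips; 0.6 F_y A_gv = 225 kips → shear rupture governs the shear term.
R_n = 196.5 + 1.0 × 65 × 0.5078 = 229.5 kips.
Design strength φR_n = 0.75 × 229.5 = 172 kips.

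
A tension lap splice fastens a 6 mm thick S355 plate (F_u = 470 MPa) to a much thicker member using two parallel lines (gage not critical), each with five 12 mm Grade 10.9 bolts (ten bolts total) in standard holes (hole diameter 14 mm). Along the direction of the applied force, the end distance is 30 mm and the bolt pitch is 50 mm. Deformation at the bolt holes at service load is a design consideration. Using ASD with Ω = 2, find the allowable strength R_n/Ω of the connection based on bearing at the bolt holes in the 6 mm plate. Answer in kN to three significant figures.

403 kN

Per bolt r_n = 1.2 l_c t F_u ≤ 2.4 d t F_u; upper limit = 2.4 × 12 × 6 × 470 / 1000 = 81.22 kN.
Edge bolt: l_c = 30 − 14/2 = 23 mm → 1.2 × 23 × 6 × 470 / 1000 = 77.83 → r_n = 77.83 kN.
Interior bolts: l_c = 50 − 14 = 36 mm → 1.2 × 36 × 6 × 470 / 1000 = 121.8 → r_n = 81.22 kN.
R_n = 2 × 77.83 + 8 × 81.22 = 805.4 kN.
Allowable strength R_n/Ω = 805.4 / 2 = 403 kN.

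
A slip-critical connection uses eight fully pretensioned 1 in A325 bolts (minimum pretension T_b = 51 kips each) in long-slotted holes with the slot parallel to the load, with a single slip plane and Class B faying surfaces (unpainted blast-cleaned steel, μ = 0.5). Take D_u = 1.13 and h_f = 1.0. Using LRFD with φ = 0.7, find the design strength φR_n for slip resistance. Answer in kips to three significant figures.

161 kips

R_n = μ · D_u · h_f · T_b · n_s · n_b = 0.5 × 1.13 × 1.0 × 51 × 1 × 8 = 230.5 kips.
Design strength φR_n = 0.7 × 230.5 = 161 kips.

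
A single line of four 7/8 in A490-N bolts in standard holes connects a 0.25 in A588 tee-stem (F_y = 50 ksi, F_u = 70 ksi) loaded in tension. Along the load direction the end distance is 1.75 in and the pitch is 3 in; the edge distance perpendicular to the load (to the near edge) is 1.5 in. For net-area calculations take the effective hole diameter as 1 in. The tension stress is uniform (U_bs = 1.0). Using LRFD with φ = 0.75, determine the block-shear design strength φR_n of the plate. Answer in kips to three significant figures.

Shear plane L_v = 1.75 + 3·3 = 10.75 in; A_gv = 10.75 × 0.25 = 2.688 in².
A_nv = (10.75 − 3.5·1) × 0.25 = 1.812 in².
A_nt = (1.5 − 0.5·1) × 0.25 = 0.25 in².
0.6 F_u A_nv = 76.12 kips; 0.6 F_y A_gv = 80.62 kips → shear rupture governs the shear term.
R_n = 76.12 + 1.0 × 70 × 0.25 = 93.62 kips.
Design strength φR_n = 0.75 × 93.62 = 70.2 kips.

70.2 kips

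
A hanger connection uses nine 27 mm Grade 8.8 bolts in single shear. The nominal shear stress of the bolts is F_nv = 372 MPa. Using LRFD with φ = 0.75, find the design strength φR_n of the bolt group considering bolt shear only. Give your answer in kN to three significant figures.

1440 kN

A_b = π × 27² / 4 = 572.6 mm².
R_n = F_nv · A_b · n · n_s = 372 × 572.6 × 9 × 1 / 1000 = 1917 kN.
Design strength φR_n = 0.75 × 1917 = 1440 kN.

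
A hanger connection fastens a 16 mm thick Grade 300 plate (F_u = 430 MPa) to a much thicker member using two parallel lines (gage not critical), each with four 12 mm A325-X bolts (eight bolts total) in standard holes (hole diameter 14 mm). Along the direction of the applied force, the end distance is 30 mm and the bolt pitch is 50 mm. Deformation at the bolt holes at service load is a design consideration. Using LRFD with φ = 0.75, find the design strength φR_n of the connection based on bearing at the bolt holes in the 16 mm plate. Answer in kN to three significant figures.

Per bolt r_n = 1.2 l_c t F_u ≤ 2.4 d t F_u; upper limit = 2.4 × 12 × 16 × 430 / 1000 = 198.1 kN.
Edge bolt: l_c = 30 − 14/2 = 23 mm → 1.2 × 23 × 16 × 430 / 1000 = 189.9 → r_n = 189.9 kN.
Interior bolts: l_c = 50 − 14 = 36 mm → 1.2 × 36 × 16 × 430 / 1000 = 297.2 → r_n = 198.1 kN.
R_n = 2 × 189.9 + 6 × 198.1 = 1569 kN.
Design strength φR_n = 0.75 × 1569 = 1180 kN.

1180 kN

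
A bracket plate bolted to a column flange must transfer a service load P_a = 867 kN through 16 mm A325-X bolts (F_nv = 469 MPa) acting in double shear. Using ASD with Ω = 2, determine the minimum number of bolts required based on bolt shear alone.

A_b = π·16²/4 = 201.1 mm².
Per-bolt allowable strength R_n/Ω = 469 × 201.1 × 2 / 1000 / 2 = 94.3 kN.
n ≥ 867 / 94.3 = 9.194 → use 10 bolts.

10 bolts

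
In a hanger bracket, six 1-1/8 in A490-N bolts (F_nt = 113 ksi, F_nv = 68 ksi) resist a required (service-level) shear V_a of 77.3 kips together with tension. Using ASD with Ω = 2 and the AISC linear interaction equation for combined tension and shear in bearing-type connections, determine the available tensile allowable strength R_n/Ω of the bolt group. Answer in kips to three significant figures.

310 kips

A_b = π·1.125²/4 = 0.994 in²; f_rv = 77.3 / (6 × 0.994) = 12.96 ksi.
F'_nt = 1.3 F_nt − (Ω F_nt / F_nv) f_rv = 1.3·113 − (2·113/68)·12.96 = 103.8 ksi, capped at F_nt → F'_nt = 103.8 ksi.
R_n = F'_nt · A_b · n = 103.8 × 0.994 × 6 = 619.2 kips.
Allowable strength R_n/Ω = 619.2 / 2 = 310 kips.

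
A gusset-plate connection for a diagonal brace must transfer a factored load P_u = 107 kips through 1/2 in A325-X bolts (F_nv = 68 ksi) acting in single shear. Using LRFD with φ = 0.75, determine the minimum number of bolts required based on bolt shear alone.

11 bolts

A_b = π·0.5²/4 = 0.1963 in².
Per-bolt design strength φR_n = 0.75 × 68 × 0.1963 × 1 = 10.01 kips.
n ≥ 107 / 10.01 = 10.69 → use 11 bolts.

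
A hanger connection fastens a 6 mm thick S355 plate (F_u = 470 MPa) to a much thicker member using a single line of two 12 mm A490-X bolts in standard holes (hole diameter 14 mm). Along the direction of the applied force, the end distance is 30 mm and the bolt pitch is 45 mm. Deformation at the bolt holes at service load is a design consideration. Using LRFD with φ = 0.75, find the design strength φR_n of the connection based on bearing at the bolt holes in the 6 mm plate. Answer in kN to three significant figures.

Per bolt r_n = 1.2 l_c t F_u ≤ 2.4 d t F_u; upper limit = 2.4 × 12 × 6 × 470 / 1000 = 81.22 kN.
Edge bolt: l_c = 30 − 14/2 = 23 mm → 1.2 × 23 × 6 × 470 / 1000 = 77.83 → r_n = 77.83 kN.
Interior bolts: l_c = 45 − 14 = 31 mm → 1.2 × 31 × 6 × 470 / 1000 = 104.9 → r_n = 81.22 kN.
R_n = 1 × 77.83 + 1 × 81.22 = 159 kN.
Design strength φR_n = 0.75 × 159 = 119 kN.

119 kN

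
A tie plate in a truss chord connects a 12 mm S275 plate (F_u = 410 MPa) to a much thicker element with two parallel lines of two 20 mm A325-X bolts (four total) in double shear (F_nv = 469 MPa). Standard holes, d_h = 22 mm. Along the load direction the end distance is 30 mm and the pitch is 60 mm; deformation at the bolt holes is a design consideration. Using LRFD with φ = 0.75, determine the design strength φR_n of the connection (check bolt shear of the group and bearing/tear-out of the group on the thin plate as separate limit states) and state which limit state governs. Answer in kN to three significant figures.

505 kN (bearing governs)

Bolt shear: A_b = π·20²/4 = 314.2 mm²; R_n = 469 × 314.2 × 4 × 2 / 1000 = 1179 kN → 0.75 × 1179 = 884 kN.
Bearing (1.2 l_c t F_u ≤ 2.4 d t F_u): upper limit = 2.4·20·12·410 / 1000 = 236.2 kN.
  Edge l_c = 30 − 22/2 = 19 → r_n = 112.2 kN; interior l_c = 60 − 22 = 38 → r_n = 224.4 kN.
  R_n,bearing = 2·112.2 + 2·224.4 = 673.1 kN → 0.75 × 673.1 = 505 kN.
Bearing governs: 505 kN.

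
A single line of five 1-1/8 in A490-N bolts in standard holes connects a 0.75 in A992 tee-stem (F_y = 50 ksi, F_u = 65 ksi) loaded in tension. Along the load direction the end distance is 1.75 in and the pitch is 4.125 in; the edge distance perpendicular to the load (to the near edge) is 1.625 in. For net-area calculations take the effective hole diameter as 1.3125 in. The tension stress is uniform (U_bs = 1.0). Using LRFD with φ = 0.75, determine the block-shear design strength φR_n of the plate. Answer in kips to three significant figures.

Shear plane L_v = 1.75 + 4·4.125 = 18.25 in; A_gv = 18.25 × 0.75 = 13.69 in².
A_nv = (18.25 − 4.5·1.3125) × 0.75 = 9.258 in².
A_nt = (1.625 − 0.5·1.3125) × 0.75 = 0.7266 in².
0.6 F_u A_nv = 361.1 kips; 0.6 F_y A_gv = 410.6 kips → shear rupture governs the shear term.
R_n = 361.1 + 1.0 × 65 × 0.7266 = 408.3 kips.
Design strength φR_n = 0.75 × 408.3 = 306 kips.

306 kips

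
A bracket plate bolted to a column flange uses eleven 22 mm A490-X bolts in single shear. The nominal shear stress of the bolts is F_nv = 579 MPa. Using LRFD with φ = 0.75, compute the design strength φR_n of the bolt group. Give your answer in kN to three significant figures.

A_b = π × 22² / 4 = 380.1 mm².
R_n = F_nv · A_b · n · n_s = 579 × 380.1 × 11 × 1 / 1000 = 2421 kN.
Design strength φR_n = 0.75 × 2421 = 1820 kN.

1820 kN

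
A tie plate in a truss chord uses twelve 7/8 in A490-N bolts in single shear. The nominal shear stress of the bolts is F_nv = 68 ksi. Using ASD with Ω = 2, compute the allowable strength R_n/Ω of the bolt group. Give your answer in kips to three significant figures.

A_b = π × 0.875² / 4 = 0.6013 in².
R_n = F_nv · A_b · n · n_s = 68 × 0.6013 × 12 × 1 = 490.7 kips.
Allowable strength R_n/Ω = 490.7 / 2 = 245 kips.

245 kips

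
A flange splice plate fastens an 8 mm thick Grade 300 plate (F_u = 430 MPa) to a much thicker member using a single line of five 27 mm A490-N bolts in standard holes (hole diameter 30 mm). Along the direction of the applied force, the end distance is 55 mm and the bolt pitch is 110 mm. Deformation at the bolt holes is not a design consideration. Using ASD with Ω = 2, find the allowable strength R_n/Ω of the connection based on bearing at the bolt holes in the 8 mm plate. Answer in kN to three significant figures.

Per bolt r_n = 1.5 l_c t F_u ≤ 3.0 d t F_u; upper limit = 3.0 × 27 × 8 × 430 / 1000 = 278.6 kN.
Edge bolt: l_c = 55 − 30/2 = 40 mm → 1.5 × 40 × 8 × 430 / 1000 = 206.4 → r_n = 206.4 kN.
Interior bolts: l_c = 110 − 30 = 80 mm → 1.5 × 80 × 8 × 430 / 1000 = 412.8 → r_n = 278.6 kN.
R_n = 1 × 206.4 + 4 × 278.6 = 1321 kN.
Allowable strength R_n/Ω = 1321 / 2 = 660 kN.

660 kN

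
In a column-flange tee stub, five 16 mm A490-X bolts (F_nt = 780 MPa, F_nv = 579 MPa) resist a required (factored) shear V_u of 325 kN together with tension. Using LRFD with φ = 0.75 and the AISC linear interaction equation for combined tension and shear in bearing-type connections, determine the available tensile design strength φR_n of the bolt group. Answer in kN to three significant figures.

327 kN

A_b = π·16²/4 = 201.1 mm²; f_rv = 325 × 1000 / (5 × 201.1) = 323.3 MPa.
F'_nt = 1.3 F_nt − (F_nt / φF_nv) f_rv = 1.3·780 − (780/(0.75·579))·323.3 = 433.3 MPa, capped at F_nt → F'_nt = 433.3 MPa.
R_n = F'_nt · A_b · n = 433.3 × 201.1 × 5 / 1000 = 435.6 kN.
Design strength φR_n = 0.75 × 435.6 = 327 kN.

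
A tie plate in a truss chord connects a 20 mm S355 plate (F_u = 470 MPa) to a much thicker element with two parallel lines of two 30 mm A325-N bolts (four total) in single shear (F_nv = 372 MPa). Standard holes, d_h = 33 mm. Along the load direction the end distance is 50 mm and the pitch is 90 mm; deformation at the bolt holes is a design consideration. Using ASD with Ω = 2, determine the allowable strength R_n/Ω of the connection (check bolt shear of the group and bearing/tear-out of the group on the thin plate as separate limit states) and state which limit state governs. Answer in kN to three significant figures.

526 kN (bolt shear governs)

Bolt shear: A_b = π·30²/4 = 706.9 mm²; R_n = 372 × 706.9 × 4 × 1 / 1000 = 1052 kN → 1052 / 2 = 526 kN.
Bearing (1.2 l_c t F_u ≤ 2.4 d t F_u): upper limit = 2.4·30·20·470 / 1000 = 676.8 kN.
  Edge l_c = 50 − 33/2 = 33.5 → r_n = 377.9 kN; interior l_c = 90 − 33 = 57 → r_n = 643 kN.
  R_n,bearing = 2·377.9 + 2·643 = 2042 kN → 2042 / 2 = 1020 kN.
Bolt shear governs: 526 kN.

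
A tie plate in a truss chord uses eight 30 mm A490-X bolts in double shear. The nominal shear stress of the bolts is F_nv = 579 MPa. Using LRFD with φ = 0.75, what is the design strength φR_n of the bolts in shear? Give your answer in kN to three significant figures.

4910 kN

A_b = π × 30² / 4 = 706.9 mm².
R_n = F_nv · A_b · n · n_s = 579 × 706.9 × 8 × 2 / 1000 = 6548 kN.
Design strength φR_n = 0.75 × 6548 = 4910 kN.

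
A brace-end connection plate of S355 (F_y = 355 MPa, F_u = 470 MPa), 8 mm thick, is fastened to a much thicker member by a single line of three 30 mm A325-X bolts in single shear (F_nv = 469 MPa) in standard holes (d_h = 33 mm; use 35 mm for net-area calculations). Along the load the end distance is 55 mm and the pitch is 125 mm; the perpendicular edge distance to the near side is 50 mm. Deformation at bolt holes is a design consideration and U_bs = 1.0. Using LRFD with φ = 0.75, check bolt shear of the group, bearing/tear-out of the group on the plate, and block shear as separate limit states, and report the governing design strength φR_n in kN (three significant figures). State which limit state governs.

460 kN (block shear governs)

Bolt shear: A_b = π·30²/4 = 706.9 mm²; R_n = 469 × 706.9 × 3 × 1 / 1000 = 994.5 kN → 0.75 × 994.5 = 746 kN.
Bearing: edge l_c = 38.5, r_n = 173.7 kN; interior l_c = 92, r_n = 270.7 kN; R_n = 173.7 + 2·270.7 = 715.2 kN → 536 kN.
Block shear: A_gv = 2440, A_nv = 1740, A_nt = 260 mm²; R_n = min(0.6F_uA_nv, 0.6F_yA_gv) + U_bs·F_u·A_nt = 612.9 kN → 460 kN.
Block shear governs: 460 kN.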